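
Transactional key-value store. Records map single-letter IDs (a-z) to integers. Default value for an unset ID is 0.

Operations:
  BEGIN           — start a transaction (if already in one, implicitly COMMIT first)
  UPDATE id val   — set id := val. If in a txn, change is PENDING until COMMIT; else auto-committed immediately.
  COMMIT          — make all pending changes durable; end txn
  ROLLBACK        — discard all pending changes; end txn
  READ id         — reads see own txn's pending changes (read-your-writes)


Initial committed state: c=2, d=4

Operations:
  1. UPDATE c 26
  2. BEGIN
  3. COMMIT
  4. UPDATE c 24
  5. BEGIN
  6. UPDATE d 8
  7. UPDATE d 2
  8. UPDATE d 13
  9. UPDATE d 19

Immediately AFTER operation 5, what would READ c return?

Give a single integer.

Answer: 24

Derivation:
Initial committed: {c=2, d=4}
Op 1: UPDATE c=26 (auto-commit; committed c=26)
Op 2: BEGIN: in_txn=True, pending={}
Op 3: COMMIT: merged [] into committed; committed now {c=26, d=4}
Op 4: UPDATE c=24 (auto-commit; committed c=24)
Op 5: BEGIN: in_txn=True, pending={}
After op 5: visible(c) = 24 (pending={}, committed={c=24, d=4})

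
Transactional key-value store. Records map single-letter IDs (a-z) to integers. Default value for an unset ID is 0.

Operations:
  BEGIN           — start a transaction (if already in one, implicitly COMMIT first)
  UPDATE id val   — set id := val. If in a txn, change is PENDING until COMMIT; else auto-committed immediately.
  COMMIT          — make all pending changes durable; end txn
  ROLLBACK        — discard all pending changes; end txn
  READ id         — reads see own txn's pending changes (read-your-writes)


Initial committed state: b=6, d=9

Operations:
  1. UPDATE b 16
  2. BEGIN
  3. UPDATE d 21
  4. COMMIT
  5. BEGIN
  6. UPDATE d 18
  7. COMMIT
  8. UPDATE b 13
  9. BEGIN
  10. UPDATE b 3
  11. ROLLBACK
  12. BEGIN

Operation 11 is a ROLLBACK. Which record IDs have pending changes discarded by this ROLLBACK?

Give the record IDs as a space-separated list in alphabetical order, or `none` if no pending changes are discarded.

Answer: b

Derivation:
Initial committed: {b=6, d=9}
Op 1: UPDATE b=16 (auto-commit; committed b=16)
Op 2: BEGIN: in_txn=True, pending={}
Op 3: UPDATE d=21 (pending; pending now {d=21})
Op 4: COMMIT: merged ['d'] into committed; committed now {b=16, d=21}
Op 5: BEGIN: in_txn=True, pending={}
Op 6: UPDATE d=18 (pending; pending now {d=18})
Op 7: COMMIT: merged ['d'] into committed; committed now {b=16, d=18}
Op 8: UPDATE b=13 (auto-commit; committed b=13)
Op 9: BEGIN: in_txn=True, pending={}
Op 10: UPDATE b=3 (pending; pending now {b=3})
Op 11: ROLLBACK: discarded pending ['b']; in_txn=False
Op 12: BEGIN: in_txn=True, pending={}
ROLLBACK at op 11 discards: ['b']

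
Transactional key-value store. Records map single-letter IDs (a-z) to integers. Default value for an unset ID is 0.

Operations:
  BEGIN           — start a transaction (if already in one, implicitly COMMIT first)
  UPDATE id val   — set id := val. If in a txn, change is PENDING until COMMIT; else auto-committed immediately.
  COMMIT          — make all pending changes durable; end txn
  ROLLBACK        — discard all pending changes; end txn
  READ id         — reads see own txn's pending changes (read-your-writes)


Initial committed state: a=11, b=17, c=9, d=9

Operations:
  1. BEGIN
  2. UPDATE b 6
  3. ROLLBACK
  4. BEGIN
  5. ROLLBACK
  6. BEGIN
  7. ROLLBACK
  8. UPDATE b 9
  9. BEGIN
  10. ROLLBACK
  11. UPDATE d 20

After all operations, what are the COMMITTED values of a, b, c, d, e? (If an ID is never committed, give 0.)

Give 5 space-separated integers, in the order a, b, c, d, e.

Initial committed: {a=11, b=17, c=9, d=9}
Op 1: BEGIN: in_txn=True, pending={}
Op 2: UPDATE b=6 (pending; pending now {b=6})
Op 3: ROLLBACK: discarded pending ['b']; in_txn=False
Op 4: BEGIN: in_txn=True, pending={}
Op 5: ROLLBACK: discarded pending []; in_txn=False
Op 6: BEGIN: in_txn=True, pending={}
Op 7: ROLLBACK: discarded pending []; in_txn=False
Op 8: UPDATE b=9 (auto-commit; committed b=9)
Op 9: BEGIN: in_txn=True, pending={}
Op 10: ROLLBACK: discarded pending []; in_txn=False
Op 11: UPDATE d=20 (auto-commit; committed d=20)
Final committed: {a=11, b=9, c=9, d=20}

Answer: 11 9 9 20 0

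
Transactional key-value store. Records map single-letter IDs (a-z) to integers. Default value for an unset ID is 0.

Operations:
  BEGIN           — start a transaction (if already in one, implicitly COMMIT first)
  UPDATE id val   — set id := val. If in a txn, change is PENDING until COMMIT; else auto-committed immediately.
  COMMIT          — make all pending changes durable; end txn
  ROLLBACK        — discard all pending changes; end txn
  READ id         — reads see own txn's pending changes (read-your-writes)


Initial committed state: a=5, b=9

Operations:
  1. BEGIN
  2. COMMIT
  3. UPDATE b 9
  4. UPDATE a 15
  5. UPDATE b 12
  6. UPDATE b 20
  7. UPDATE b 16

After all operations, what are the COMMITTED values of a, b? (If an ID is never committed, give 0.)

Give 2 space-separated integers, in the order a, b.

Answer: 15 16

Derivation:
Initial committed: {a=5, b=9}
Op 1: BEGIN: in_txn=True, pending={}
Op 2: COMMIT: merged [] into committed; committed now {a=5, b=9}
Op 3: UPDATE b=9 (auto-commit; committed b=9)
Op 4: UPDATE a=15 (auto-commit; committed a=15)
Op 5: UPDATE b=12 (auto-commit; committed b=12)
Op 6: UPDATE b=20 (auto-commit; committed b=20)
Op 7: UPDATE b=16 (auto-commit; committed b=16)
Final committed: {a=15, b=16}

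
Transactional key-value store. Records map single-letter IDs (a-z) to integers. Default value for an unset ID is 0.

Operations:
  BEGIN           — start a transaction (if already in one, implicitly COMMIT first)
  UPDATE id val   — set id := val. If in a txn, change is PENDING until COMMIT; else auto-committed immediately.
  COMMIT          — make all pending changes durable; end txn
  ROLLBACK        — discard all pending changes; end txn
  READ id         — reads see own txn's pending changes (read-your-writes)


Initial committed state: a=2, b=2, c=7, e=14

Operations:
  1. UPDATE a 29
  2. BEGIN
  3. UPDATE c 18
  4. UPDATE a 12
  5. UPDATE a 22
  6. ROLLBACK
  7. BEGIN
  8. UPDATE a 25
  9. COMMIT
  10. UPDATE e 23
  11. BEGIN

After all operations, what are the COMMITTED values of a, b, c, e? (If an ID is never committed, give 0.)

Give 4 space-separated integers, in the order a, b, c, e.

Initial committed: {a=2, b=2, c=7, e=14}
Op 1: UPDATE a=29 (auto-commit; committed a=29)
Op 2: BEGIN: in_txn=True, pending={}
Op 3: UPDATE c=18 (pending; pending now {c=18})
Op 4: UPDATE a=12 (pending; pending now {a=12, c=18})
Op 5: UPDATE a=22 (pending; pending now {a=22, c=18})
Op 6: ROLLBACK: discarded pending ['a', 'c']; in_txn=False
Op 7: BEGIN: in_txn=True, pending={}
Op 8: UPDATE a=25 (pending; pending now {a=25})
Op 9: COMMIT: merged ['a'] into committed; committed now {a=25, b=2, c=7, e=14}
Op 10: UPDATE e=23 (auto-commit; committed e=23)
Op 11: BEGIN: in_txn=True, pending={}
Final committed: {a=25, b=2, c=7, e=23}

Answer: 25 2 7 23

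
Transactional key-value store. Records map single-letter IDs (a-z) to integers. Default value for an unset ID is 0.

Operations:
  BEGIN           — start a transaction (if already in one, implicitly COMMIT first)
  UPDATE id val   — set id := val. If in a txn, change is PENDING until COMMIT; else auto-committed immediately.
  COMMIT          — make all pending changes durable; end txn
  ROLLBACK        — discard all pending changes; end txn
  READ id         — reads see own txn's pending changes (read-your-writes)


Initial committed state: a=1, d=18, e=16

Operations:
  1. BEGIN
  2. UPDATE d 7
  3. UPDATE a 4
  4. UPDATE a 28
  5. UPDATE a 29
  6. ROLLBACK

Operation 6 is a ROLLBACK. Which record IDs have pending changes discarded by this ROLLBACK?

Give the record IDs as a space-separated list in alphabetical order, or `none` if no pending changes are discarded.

Initial committed: {a=1, d=18, e=16}
Op 1: BEGIN: in_txn=True, pending={}
Op 2: UPDATE d=7 (pending; pending now {d=7})
Op 3: UPDATE a=4 (pending; pending now {a=4, d=7})
Op 4: UPDATE a=28 (pending; pending now {a=28, d=7})
Op 5: UPDATE a=29 (pending; pending now {a=29, d=7})
Op 6: ROLLBACK: discarded pending ['a', 'd']; in_txn=False
ROLLBACK at op 6 discards: ['a', 'd']

Answer: a d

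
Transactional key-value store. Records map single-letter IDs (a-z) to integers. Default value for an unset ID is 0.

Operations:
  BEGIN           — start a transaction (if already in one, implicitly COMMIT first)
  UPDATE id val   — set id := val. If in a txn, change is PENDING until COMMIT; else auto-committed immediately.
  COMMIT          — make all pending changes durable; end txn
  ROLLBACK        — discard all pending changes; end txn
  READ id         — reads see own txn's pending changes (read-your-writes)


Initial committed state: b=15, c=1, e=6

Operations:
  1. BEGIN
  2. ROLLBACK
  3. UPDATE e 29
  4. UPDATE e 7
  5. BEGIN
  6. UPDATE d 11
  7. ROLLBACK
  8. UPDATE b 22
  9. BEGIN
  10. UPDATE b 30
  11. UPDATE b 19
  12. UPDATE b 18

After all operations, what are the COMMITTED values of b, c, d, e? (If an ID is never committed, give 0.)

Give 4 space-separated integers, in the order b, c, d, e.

Answer: 22 1 0 7

Derivation:
Initial committed: {b=15, c=1, e=6}
Op 1: BEGIN: in_txn=True, pending={}
Op 2: ROLLBACK: discarded pending []; in_txn=False
Op 3: UPDATE e=29 (auto-commit; committed e=29)
Op 4: UPDATE e=7 (auto-commit; committed e=7)
Op 5: BEGIN: in_txn=True, pending={}
Op 6: UPDATE d=11 (pending; pending now {d=11})
Op 7: ROLLBACK: discarded pending ['d']; in_txn=False
Op 8: UPDATE b=22 (auto-commit; committed b=22)
Op 9: BEGIN: in_txn=True, pending={}
Op 10: UPDATE b=30 (pending; pending now {b=30})
Op 11: UPDATE b=19 (pending; pending now {b=19})
Op 12: UPDATE b=18 (pending; pending now {b=18})
Final committed: {b=22, c=1, e=7}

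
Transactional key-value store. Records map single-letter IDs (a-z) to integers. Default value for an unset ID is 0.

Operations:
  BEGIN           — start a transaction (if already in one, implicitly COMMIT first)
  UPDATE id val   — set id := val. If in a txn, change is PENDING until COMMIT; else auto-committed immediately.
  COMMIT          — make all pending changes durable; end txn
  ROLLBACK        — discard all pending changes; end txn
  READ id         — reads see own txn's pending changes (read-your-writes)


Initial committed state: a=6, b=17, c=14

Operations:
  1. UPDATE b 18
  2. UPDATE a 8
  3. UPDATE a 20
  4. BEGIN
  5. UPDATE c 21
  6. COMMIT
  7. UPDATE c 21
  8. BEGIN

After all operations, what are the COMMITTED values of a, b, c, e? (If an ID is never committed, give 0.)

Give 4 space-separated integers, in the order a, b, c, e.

Answer: 20 18 21 0

Derivation:
Initial committed: {a=6, b=17, c=14}
Op 1: UPDATE b=18 (auto-commit; committed b=18)
Op 2: UPDATE a=8 (auto-commit; committed a=8)
Op 3: UPDATE a=20 (auto-commit; committed a=20)
Op 4: BEGIN: in_txn=True, pending={}
Op 5: UPDATE c=21 (pending; pending now {c=21})
Op 6: COMMIT: merged ['c'] into committed; committed now {a=20, b=18, c=21}
Op 7: UPDATE c=21 (auto-commit; committed c=21)
Op 8: BEGIN: in_txn=True, pending={}
Final committed: {a=20, b=18, c=21}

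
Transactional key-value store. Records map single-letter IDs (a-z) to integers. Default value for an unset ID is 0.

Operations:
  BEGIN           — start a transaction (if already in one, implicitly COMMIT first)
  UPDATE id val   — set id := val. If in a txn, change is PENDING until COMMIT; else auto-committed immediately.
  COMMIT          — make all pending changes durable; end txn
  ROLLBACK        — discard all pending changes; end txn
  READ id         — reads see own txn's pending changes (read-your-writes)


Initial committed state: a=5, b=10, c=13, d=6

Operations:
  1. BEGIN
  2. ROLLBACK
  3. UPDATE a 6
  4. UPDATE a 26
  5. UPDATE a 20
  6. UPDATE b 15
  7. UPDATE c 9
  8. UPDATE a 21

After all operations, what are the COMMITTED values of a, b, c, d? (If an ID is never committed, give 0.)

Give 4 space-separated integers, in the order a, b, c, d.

Answer: 21 15 9 6

Derivation:
Initial committed: {a=5, b=10, c=13, d=6}
Op 1: BEGIN: in_txn=True, pending={}
Op 2: ROLLBACK: discarded pending []; in_txn=False
Op 3: UPDATE a=6 (auto-commit; committed a=6)
Op 4: UPDATE a=26 (auto-commit; committed a=26)
Op 5: UPDATE a=20 (auto-commit; committed a=20)
Op 6: UPDATE b=15 (auto-commit; committed b=15)
Op 7: UPDATE c=9 (auto-commit; committed c=9)
Op 8: UPDATE a=21 (auto-commit; committed a=21)
Final committed: {a=21, b=15, c=9, d=6}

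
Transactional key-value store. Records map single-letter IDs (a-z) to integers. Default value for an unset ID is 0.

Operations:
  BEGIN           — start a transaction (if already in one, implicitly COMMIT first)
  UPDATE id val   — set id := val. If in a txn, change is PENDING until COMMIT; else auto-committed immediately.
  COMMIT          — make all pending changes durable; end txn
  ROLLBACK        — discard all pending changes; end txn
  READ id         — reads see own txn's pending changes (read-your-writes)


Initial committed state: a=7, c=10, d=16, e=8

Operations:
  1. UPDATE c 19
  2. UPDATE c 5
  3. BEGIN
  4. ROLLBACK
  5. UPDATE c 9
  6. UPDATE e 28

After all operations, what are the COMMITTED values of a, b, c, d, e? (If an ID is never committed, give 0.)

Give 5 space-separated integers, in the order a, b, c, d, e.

Initial committed: {a=7, c=10, d=16, e=8}
Op 1: UPDATE c=19 (auto-commit; committed c=19)
Op 2: UPDATE c=5 (auto-commit; committed c=5)
Op 3: BEGIN: in_txn=True, pending={}
Op 4: ROLLBACK: discarded pending []; in_txn=False
Op 5: UPDATE c=9 (auto-commit; committed c=9)
Op 6: UPDATE e=28 (auto-commit; committed e=28)
Final committed: {a=7, c=9, d=16, e=28}

Answer: 7 0 9 16 28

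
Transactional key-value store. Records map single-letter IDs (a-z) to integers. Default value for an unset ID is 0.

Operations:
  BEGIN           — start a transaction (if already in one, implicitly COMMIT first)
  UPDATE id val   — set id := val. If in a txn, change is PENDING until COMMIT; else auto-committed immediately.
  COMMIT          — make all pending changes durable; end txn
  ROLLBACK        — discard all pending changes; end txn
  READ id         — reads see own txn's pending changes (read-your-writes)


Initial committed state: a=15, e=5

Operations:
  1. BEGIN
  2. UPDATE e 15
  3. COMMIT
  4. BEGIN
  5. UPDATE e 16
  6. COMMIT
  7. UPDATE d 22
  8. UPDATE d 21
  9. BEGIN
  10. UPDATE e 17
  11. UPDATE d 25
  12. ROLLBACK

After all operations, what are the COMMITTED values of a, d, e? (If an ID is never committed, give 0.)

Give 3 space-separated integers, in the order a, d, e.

Initial committed: {a=15, e=5}
Op 1: BEGIN: in_txn=True, pending={}
Op 2: UPDATE e=15 (pending; pending now {e=15})
Op 3: COMMIT: merged ['e'] into committed; committed now {a=15, e=15}
Op 4: BEGIN: in_txn=True, pending={}
Op 5: UPDATE e=16 (pending; pending now {e=16})
Op 6: COMMIT: merged ['e'] into committed; committed now {a=15, e=16}
Op 7: UPDATE d=22 (auto-commit; committed d=22)
Op 8: UPDATE d=21 (auto-commit; committed d=21)
Op 9: BEGIN: in_txn=True, pending={}
Op 10: UPDATE e=17 (pending; pending now {e=17})
Op 11: UPDATE d=25 (pending; pending now {d=25, e=17})
Op 12: ROLLBACK: discarded pending ['d', 'e']; in_txn=False
Final committed: {a=15, d=21, e=16}

Answer: 15 21 16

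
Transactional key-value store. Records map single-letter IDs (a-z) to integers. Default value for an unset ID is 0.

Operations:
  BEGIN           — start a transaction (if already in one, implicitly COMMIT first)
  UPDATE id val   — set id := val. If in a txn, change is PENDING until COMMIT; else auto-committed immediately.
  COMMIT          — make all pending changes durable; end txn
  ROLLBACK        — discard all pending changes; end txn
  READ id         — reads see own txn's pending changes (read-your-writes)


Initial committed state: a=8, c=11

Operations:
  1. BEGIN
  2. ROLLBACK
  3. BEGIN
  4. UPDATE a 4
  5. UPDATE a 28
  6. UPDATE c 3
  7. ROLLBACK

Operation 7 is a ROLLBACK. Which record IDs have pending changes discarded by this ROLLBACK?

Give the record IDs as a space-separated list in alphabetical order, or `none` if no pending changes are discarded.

Initial committed: {a=8, c=11}
Op 1: BEGIN: in_txn=True, pending={}
Op 2: ROLLBACK: discarded pending []; in_txn=False
Op 3: BEGIN: in_txn=True, pending={}
Op 4: UPDATE a=4 (pending; pending now {a=4})
Op 5: UPDATE a=28 (pending; pending now {a=28})
Op 6: UPDATE c=3 (pending; pending now {a=28, c=3})
Op 7: ROLLBACK: discarded pending ['a', 'c']; in_txn=False
ROLLBACK at op 7 discards: ['a', 'c']

Answer: a c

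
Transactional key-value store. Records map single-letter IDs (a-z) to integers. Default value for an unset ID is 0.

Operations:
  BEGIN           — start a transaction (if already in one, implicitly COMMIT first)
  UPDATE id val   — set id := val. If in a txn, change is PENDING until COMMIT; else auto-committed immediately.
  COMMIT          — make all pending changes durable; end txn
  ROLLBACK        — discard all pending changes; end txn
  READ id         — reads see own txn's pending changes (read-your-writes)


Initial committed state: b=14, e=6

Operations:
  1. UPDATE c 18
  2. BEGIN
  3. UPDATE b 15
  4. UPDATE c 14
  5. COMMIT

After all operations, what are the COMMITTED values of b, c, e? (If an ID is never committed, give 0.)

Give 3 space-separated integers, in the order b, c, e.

Initial committed: {b=14, e=6}
Op 1: UPDATE c=18 (auto-commit; committed c=18)
Op 2: BEGIN: in_txn=True, pending={}
Op 3: UPDATE b=15 (pending; pending now {b=15})
Op 4: UPDATE c=14 (pending; pending now {b=15, c=14})
Op 5: COMMIT: merged ['b', 'c'] into committed; committed now {b=15, c=14, e=6}
Final committed: {b=15, c=14, e=6}

Answer: 15 14 6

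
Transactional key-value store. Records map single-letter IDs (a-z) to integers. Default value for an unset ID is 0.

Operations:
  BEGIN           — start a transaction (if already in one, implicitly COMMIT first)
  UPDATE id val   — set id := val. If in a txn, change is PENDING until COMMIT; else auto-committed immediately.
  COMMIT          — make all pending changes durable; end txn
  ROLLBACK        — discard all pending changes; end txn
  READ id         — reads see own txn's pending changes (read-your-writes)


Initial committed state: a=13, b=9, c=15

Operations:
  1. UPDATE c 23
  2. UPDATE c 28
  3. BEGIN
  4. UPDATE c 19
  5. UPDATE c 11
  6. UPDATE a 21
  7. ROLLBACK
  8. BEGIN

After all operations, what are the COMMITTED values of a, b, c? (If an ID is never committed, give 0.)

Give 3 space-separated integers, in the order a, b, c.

Answer: 13 9 28

Derivation:
Initial committed: {a=13, b=9, c=15}
Op 1: UPDATE c=23 (auto-commit; committed c=23)
Op 2: UPDATE c=28 (auto-commit; committed c=28)
Op 3: BEGIN: in_txn=True, pending={}
Op 4: UPDATE c=19 (pending; pending now {c=19})
Op 5: UPDATE c=11 (pending; pending now {c=11})
Op 6: UPDATE a=21 (pending; pending now {a=21, c=11})
Op 7: ROLLBACK: discarded pending ['a', 'c']; in_txn=False
Op 8: BEGIN: in_txn=True, pending={}
Final committed: {a=13, b=9, c=28}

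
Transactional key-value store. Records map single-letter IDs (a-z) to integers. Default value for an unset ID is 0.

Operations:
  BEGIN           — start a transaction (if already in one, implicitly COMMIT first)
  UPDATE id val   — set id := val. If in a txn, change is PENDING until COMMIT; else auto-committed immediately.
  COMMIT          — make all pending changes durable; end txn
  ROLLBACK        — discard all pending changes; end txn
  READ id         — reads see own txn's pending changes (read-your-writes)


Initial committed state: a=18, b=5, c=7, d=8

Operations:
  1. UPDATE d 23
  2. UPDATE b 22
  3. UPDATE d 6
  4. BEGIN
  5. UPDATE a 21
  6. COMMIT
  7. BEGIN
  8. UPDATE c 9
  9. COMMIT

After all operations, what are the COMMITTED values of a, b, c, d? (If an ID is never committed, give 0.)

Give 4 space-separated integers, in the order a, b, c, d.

Answer: 21 22 9 6

Derivation:
Initial committed: {a=18, b=5, c=7, d=8}
Op 1: UPDATE d=23 (auto-commit; committed d=23)
Op 2: UPDATE b=22 (auto-commit; committed b=22)
Op 3: UPDATE d=6 (auto-commit; committed d=6)
Op 4: BEGIN: in_txn=True, pending={}
Op 5: UPDATE a=21 (pending; pending now {a=21})
Op 6: COMMIT: merged ['a'] into committed; committed now {a=21, b=22, c=7, d=6}
Op 7: BEGIN: in_txn=True, pending={}
Op 8: UPDATE c=9 (pending; pending now {c=9})
Op 9: COMMIT: merged ['c'] into committed; committed now {a=21, b=22, c=9, d=6}
Final committed: {a=21, b=22, c=9, d=6}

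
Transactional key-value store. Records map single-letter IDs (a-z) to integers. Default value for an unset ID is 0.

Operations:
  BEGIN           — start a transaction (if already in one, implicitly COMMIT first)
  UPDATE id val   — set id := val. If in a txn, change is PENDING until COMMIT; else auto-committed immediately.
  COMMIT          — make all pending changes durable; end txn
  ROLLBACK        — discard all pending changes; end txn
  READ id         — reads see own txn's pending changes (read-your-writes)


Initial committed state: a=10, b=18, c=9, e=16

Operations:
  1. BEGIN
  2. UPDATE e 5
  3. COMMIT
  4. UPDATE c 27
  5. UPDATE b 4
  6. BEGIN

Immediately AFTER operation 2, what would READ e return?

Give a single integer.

Answer: 5

Derivation:
Initial committed: {a=10, b=18, c=9, e=16}
Op 1: BEGIN: in_txn=True, pending={}
Op 2: UPDATE e=5 (pending; pending now {e=5})
After op 2: visible(e) = 5 (pending={e=5}, committed={a=10, b=18, c=9, e=16})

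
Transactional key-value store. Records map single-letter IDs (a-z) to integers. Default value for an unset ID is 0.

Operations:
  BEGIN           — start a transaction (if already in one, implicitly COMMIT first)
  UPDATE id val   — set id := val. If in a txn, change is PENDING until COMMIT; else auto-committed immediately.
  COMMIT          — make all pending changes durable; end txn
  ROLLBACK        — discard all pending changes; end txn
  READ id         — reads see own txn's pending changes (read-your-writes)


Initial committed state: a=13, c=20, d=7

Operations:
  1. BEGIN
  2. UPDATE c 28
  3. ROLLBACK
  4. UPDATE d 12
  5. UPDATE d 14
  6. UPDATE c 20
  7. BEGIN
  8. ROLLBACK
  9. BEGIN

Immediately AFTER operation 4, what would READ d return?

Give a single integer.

Initial committed: {a=13, c=20, d=7}
Op 1: BEGIN: in_txn=True, pending={}
Op 2: UPDATE c=28 (pending; pending now {c=28})
Op 3: ROLLBACK: discarded pending ['c']; in_txn=False
Op 4: UPDATE d=12 (auto-commit; committed d=12)
After op 4: visible(d) = 12 (pending={}, committed={a=13, c=20, d=12})

Answer: 12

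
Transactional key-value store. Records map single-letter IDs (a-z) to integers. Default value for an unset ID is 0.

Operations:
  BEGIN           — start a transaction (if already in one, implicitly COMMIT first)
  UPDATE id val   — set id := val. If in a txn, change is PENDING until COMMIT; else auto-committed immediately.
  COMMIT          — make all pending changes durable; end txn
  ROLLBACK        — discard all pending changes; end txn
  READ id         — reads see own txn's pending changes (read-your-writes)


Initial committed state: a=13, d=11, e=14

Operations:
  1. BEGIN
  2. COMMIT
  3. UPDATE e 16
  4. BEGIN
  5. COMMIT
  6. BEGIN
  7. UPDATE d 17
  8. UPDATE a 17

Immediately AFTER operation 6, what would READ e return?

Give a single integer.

Answer: 16

Derivation:
Initial committed: {a=13, d=11, e=14}
Op 1: BEGIN: in_txn=True, pending={}
Op 2: COMMIT: merged [] into committed; committed now {a=13, d=11, e=14}
Op 3: UPDATE e=16 (auto-commit; committed e=16)
Op 4: BEGIN: in_txn=True, pending={}
Op 5: COMMIT: merged [] into committed; committed now {a=13, d=11, e=16}
Op 6: BEGIN: in_txn=True, pending={}
After op 6: visible(e) = 16 (pending={}, committed={a=13, d=11, e=16})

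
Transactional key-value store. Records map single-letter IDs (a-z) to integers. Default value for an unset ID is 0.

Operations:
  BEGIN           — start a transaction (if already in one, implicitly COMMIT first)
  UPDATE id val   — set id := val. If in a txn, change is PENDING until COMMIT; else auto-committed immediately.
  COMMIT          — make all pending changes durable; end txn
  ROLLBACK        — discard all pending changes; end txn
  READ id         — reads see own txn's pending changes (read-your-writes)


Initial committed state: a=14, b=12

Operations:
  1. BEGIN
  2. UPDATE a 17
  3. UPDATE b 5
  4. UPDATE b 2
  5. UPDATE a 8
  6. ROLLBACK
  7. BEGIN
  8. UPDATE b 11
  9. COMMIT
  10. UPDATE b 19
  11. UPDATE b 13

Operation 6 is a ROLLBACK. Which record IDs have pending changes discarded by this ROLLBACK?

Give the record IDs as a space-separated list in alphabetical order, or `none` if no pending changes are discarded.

Answer: a b

Derivation:
Initial committed: {a=14, b=12}
Op 1: BEGIN: in_txn=True, pending={}
Op 2: UPDATE a=17 (pending; pending now {a=17})
Op 3: UPDATE b=5 (pending; pending now {a=17, b=5})
Op 4: UPDATE b=2 (pending; pending now {a=17, b=2})
Op 5: UPDATE a=8 (pending; pending now {a=8, b=2})
Op 6: ROLLBACK: discarded pending ['a', 'b']; in_txn=False
Op 7: BEGIN: in_txn=True, pending={}
Op 8: UPDATE b=11 (pending; pending now {b=11})
Op 9: COMMIT: merged ['b'] into committed; committed now {a=14, b=11}
Op 10: UPDATE b=19 (auto-commit; committed b=19)
Op 11: UPDATE b=13 (auto-commit; committed b=13)
ROLLBACK at op 6 discards: ['a', 'b']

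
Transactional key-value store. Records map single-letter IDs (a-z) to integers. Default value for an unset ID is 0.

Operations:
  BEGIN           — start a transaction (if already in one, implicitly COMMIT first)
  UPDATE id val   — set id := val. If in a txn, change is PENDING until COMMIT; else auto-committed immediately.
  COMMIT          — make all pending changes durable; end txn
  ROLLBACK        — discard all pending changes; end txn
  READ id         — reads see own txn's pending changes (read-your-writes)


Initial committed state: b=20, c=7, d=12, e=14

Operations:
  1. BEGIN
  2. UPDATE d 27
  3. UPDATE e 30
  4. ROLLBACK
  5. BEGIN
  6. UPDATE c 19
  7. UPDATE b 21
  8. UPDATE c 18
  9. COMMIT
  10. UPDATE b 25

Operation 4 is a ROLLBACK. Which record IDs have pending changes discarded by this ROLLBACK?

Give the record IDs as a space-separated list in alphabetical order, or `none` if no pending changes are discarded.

Answer: d e

Derivation:
Initial committed: {b=20, c=7, d=12, e=14}
Op 1: BEGIN: in_txn=True, pending={}
Op 2: UPDATE d=27 (pending; pending now {d=27})
Op 3: UPDATE e=30 (pending; pending now {d=27, e=30})
Op 4: ROLLBACK: discarded pending ['d', 'e']; in_txn=False
Op 5: BEGIN: in_txn=True, pending={}
Op 6: UPDATE c=19 (pending; pending now {c=19})
Op 7: UPDATE b=21 (pending; pending now {b=21, c=19})
Op 8: UPDATE c=18 (pending; pending now {b=21, c=18})
Op 9: COMMIT: merged ['b', 'c'] into committed; committed now {b=21, c=18, d=12, e=14}
Op 10: UPDATE b=25 (auto-commit; committed b=25)
ROLLBACK at op 4 discards: ['d', 'e']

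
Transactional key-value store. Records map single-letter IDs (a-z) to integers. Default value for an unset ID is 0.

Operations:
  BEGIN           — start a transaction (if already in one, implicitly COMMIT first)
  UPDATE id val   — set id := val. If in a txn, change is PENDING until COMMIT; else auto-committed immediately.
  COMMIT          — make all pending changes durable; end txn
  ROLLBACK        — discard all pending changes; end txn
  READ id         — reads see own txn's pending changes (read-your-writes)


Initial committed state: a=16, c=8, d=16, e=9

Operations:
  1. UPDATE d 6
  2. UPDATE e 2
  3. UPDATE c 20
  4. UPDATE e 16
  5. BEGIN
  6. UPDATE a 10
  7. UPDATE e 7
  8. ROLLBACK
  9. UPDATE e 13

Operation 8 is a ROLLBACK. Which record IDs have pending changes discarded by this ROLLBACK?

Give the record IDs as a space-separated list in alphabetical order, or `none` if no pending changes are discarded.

Answer: a e

Derivation:
Initial committed: {a=16, c=8, d=16, e=9}
Op 1: UPDATE d=6 (auto-commit; committed d=6)
Op 2: UPDATE e=2 (auto-commit; committed e=2)
Op 3: UPDATE c=20 (auto-commit; committed c=20)
Op 4: UPDATE e=16 (auto-commit; committed e=16)
Op 5: BEGIN: in_txn=True, pending={}
Op 6: UPDATE a=10 (pending; pending now {a=10})
Op 7: UPDATE e=7 (pending; pending now {a=10, e=7})
Op 8: ROLLBACK: discarded pending ['a', 'e']; in_txn=False
Op 9: UPDATE e=13 (auto-commit; committed e=13)
ROLLBACK at op 8 discards: ['a', 'e']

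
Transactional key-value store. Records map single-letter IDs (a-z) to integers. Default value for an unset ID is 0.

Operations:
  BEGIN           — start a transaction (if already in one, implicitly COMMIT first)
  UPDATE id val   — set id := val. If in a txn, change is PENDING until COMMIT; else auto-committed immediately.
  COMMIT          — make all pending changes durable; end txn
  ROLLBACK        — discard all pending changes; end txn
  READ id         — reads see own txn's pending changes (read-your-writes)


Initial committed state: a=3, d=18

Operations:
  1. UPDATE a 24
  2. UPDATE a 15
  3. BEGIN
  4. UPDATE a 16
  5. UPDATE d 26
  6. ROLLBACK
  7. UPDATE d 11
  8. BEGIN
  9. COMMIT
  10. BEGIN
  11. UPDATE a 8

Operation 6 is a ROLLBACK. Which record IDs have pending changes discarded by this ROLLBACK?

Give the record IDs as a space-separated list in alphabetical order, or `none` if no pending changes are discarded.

Answer: a d

Derivation:
Initial committed: {a=3, d=18}
Op 1: UPDATE a=24 (auto-commit; committed a=24)
Op 2: UPDATE a=15 (auto-commit; committed a=15)
Op 3: BEGIN: in_txn=True, pending={}
Op 4: UPDATE a=16 (pending; pending now {a=16})
Op 5: UPDATE d=26 (pending; pending now {a=16, d=26})
Op 6: ROLLBACK: discarded pending ['a', 'd']; in_txn=False
Op 7: UPDATE d=11 (auto-commit; committed d=11)
Op 8: BEGIN: in_txn=True, pending={}
Op 9: COMMIT: merged [] into committed; committed now {a=15, d=11}
Op 10: BEGIN: in_txn=True, pending={}
Op 11: UPDATE a=8 (pending; pending now {a=8})
ROLLBACK at op 6 discards: ['a', 'd']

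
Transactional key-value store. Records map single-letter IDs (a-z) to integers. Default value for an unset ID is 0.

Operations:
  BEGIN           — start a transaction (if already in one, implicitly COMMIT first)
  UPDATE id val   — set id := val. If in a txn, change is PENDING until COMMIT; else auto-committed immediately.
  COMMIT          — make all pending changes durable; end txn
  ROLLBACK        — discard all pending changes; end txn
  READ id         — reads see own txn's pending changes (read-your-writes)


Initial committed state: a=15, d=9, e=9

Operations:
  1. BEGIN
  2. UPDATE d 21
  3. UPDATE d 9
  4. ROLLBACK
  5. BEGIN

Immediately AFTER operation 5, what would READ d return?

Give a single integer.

Initial committed: {a=15, d=9, e=9}
Op 1: BEGIN: in_txn=True, pending={}
Op 2: UPDATE d=21 (pending; pending now {d=21})
Op 3: UPDATE d=9 (pending; pending now {d=9})
Op 4: ROLLBACK: discarded pending ['d']; in_txn=False
Op 5: BEGIN: in_txn=True, pending={}
After op 5: visible(d) = 9 (pending={}, committed={a=15, d=9, e=9})

Answer: 9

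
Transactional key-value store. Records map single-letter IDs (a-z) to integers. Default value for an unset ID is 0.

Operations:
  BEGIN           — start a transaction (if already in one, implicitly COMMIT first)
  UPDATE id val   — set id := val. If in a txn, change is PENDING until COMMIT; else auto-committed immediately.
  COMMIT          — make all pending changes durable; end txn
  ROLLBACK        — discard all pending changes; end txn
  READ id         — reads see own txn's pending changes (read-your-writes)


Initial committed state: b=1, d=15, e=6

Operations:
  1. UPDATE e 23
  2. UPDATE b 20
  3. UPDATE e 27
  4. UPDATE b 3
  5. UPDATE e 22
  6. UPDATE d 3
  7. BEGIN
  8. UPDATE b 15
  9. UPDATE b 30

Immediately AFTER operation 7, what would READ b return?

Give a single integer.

Answer: 3

Derivation:
Initial committed: {b=1, d=15, e=6}
Op 1: UPDATE e=23 (auto-commit; committed e=23)
Op 2: UPDATE b=20 (auto-commit; committed b=20)
Op 3: UPDATE e=27 (auto-commit; committed e=27)
Op 4: UPDATE b=3 (auto-commit; committed b=3)
Op 5: UPDATE e=22 (auto-commit; committed e=22)
Op 6: UPDATE d=3 (auto-commit; committed d=3)
Op 7: BEGIN: in_txn=True, pending={}
After op 7: visible(b) = 3 (pending={}, committed={b=3, d=3, e=22})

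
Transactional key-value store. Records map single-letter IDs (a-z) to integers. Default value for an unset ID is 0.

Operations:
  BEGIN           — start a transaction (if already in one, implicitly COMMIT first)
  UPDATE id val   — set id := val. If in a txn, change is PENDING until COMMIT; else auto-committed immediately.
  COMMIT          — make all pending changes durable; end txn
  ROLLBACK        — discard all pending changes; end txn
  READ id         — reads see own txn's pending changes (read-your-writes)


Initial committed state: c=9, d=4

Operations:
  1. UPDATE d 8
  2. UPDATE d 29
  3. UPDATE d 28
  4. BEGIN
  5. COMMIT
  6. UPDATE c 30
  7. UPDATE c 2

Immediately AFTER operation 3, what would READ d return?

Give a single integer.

Answer: 28

Derivation:
Initial committed: {c=9, d=4}
Op 1: UPDATE d=8 (auto-commit; committed d=8)
Op 2: UPDATE d=29 (auto-commit; committed d=29)
Op 3: UPDATE d=28 (auto-commit; committed d=28)
After op 3: visible(d) = 28 (pending={}, committed={c=9, d=28})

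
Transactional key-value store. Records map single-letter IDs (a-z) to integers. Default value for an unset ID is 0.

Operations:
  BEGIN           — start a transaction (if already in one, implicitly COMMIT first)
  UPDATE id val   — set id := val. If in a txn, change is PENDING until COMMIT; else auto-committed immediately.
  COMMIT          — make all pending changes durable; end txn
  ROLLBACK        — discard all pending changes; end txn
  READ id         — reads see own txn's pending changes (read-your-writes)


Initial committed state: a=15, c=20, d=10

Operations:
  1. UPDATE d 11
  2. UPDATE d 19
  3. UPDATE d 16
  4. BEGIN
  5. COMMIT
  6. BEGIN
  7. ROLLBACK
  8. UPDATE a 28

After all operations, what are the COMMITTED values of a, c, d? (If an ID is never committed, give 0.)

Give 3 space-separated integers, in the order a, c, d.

Initial committed: {a=15, c=20, d=10}
Op 1: UPDATE d=11 (auto-commit; committed d=11)
Op 2: UPDATE d=19 (auto-commit; committed d=19)
Op 3: UPDATE d=16 (auto-commit; committed d=16)
Op 4: BEGIN: in_txn=True, pending={}
Op 5: COMMIT: merged [] into committed; committed now {a=15, c=20, d=16}
Op 6: BEGIN: in_txn=True, pending={}
Op 7: ROLLBACK: discarded pending []; in_txn=False
Op 8: UPDATE a=28 (auto-commit; committed a=28)
Final committed: {a=28, c=20, d=16}

Answer: 28 20 16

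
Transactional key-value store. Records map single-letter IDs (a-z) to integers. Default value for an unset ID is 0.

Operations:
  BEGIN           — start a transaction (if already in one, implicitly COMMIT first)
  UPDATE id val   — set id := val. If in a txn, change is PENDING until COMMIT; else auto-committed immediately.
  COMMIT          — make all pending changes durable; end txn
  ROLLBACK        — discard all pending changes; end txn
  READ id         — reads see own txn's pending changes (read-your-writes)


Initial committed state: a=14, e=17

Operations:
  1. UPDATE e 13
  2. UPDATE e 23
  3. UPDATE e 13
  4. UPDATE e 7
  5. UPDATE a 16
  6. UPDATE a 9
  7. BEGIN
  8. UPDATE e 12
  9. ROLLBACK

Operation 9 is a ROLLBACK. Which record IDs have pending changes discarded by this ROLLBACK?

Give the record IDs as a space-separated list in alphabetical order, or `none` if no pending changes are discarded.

Answer: e

Derivation:
Initial committed: {a=14, e=17}
Op 1: UPDATE e=13 (auto-commit; committed e=13)
Op 2: UPDATE e=23 (auto-commit; committed e=23)
Op 3: UPDATE e=13 (auto-commit; committed e=13)
Op 4: UPDATE e=7 (auto-commit; committed e=7)
Op 5: UPDATE a=16 (auto-commit; committed a=16)
Op 6: UPDATE a=9 (auto-commit; committed a=9)
Op 7: BEGIN: in_txn=True, pending={}
Op 8: UPDATE e=12 (pending; pending now {e=12})
Op 9: ROLLBACK: discarded pending ['e']; in_txn=False
ROLLBACK at op 9 discards: ['e']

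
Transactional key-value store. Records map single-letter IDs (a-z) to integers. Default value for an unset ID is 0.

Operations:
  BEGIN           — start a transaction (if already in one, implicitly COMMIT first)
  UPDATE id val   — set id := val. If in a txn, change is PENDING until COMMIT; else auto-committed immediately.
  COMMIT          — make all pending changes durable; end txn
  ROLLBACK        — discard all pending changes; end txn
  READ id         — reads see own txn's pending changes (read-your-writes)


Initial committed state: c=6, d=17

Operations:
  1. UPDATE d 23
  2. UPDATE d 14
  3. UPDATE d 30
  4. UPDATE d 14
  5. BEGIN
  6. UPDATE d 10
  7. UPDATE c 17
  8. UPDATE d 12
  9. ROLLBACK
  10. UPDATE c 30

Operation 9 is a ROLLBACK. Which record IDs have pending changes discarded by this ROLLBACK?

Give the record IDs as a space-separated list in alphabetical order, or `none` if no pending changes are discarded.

Initial committed: {c=6, d=17}
Op 1: UPDATE d=23 (auto-commit; committed d=23)
Op 2: UPDATE d=14 (auto-commit; committed d=14)
Op 3: UPDATE d=30 (auto-commit; committed d=30)
Op 4: UPDATE d=14 (auto-commit; committed d=14)
Op 5: BEGIN: in_txn=True, pending={}
Op 6: UPDATE d=10 (pending; pending now {d=10})
Op 7: UPDATE c=17 (pending; pending now {c=17, d=10})
Op 8: UPDATE d=12 (pending; pending now {c=17, d=12})
Op 9: ROLLBACK: discarded pending ['c', 'd']; in_txn=False
Op 10: UPDATE c=30 (auto-commit; committed c=30)
ROLLBACK at op 9 discards: ['c', 'd']

Answer: c d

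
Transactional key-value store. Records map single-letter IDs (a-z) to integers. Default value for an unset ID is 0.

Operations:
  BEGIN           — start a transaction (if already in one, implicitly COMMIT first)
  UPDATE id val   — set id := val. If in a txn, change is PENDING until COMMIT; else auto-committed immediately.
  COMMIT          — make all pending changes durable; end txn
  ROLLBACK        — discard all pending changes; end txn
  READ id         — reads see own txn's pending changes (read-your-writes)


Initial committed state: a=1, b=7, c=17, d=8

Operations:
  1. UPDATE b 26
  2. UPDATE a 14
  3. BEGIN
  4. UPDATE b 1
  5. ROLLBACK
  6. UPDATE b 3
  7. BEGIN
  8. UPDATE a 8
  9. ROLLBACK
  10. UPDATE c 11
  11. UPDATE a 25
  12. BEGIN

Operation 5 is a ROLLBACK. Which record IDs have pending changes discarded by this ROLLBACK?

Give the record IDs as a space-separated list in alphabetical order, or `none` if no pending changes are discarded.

Answer: b

Derivation:
Initial committed: {a=1, b=7, c=17, d=8}
Op 1: UPDATE b=26 (auto-commit; committed b=26)
Op 2: UPDATE a=14 (auto-commit; committed a=14)
Op 3: BEGIN: in_txn=True, pending={}
Op 4: UPDATE b=1 (pending; pending now {b=1})
Op 5: ROLLBACK: discarded pending ['b']; in_txn=False
Op 6: UPDATE b=3 (auto-commit; committed b=3)
Op 7: BEGIN: in_txn=True, pending={}
Op 8: UPDATE a=8 (pending; pending now {a=8})
Op 9: ROLLBACK: discarded pending ['a']; in_txn=False
Op 10: UPDATE c=11 (auto-commit; committed c=11)
Op 11: UPDATE a=25 (auto-commit; committed a=25)
Op 12: BEGIN: in_txn=True, pending={}
ROLLBACK at op 5 discards: ['b']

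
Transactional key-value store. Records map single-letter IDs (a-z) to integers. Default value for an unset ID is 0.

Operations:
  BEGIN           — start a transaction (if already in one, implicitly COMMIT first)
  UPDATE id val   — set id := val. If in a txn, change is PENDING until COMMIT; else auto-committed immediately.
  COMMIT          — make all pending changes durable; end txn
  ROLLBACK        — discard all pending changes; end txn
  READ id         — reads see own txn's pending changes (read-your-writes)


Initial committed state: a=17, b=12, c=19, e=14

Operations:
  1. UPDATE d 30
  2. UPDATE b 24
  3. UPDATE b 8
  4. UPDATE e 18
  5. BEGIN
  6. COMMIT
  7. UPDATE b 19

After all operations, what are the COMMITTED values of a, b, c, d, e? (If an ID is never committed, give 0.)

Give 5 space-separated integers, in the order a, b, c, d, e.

Answer: 17 19 19 30 18

Derivation:
Initial committed: {a=17, b=12, c=19, e=14}
Op 1: UPDATE d=30 (auto-commit; committed d=30)
Op 2: UPDATE b=24 (auto-commit; committed b=24)
Op 3: UPDATE b=8 (auto-commit; committed b=8)
Op 4: UPDATE e=18 (auto-commit; committed e=18)
Op 5: BEGIN: in_txn=True, pending={}
Op 6: COMMIT: merged [] into committed; committed now {a=17, b=8, c=19, d=30, e=18}
Op 7: UPDATE b=19 (auto-commit; committed b=19)
Final committed: {a=17, b=19, c=19, d=30, e=18}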